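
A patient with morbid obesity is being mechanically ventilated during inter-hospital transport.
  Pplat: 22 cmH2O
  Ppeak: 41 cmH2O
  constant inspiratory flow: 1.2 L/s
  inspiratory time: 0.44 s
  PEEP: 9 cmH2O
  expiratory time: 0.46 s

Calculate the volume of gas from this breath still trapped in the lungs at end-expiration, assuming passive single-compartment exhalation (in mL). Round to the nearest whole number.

258

Vt = flow × Ti = 1.2 L/s × 0.44 s × 1000 mL/L = 528.0 mL.
R = (PIP − Pplat)/V̇ = (41 − 22) / 1.2 = 19.0/1.2 = 15.833 cmH2O·s/L.
C = Vt/(Pplat − PEEP) = 528.0 / (22 − 9) = 528.0/13.0 = 40.615 mL/cmH2O.
τ = R × C = 15.833 × 0.04062 L/cmH2O = 0.6431 s.
Fraction remaining = e^(−Te/τ) = e^(−0.46/0.6431) = 0.4891.
Trapped volume = 528.0 × 0.4891 = 258.24 mL.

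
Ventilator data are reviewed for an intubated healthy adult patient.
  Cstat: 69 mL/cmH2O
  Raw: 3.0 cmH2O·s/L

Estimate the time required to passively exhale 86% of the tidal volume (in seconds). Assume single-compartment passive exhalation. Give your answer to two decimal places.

τ = R × C = 3.0 × 69 mL/cmH2O = 3.0 × 0.069 L/cmH2O = 0.207 s.
Exhaled fraction f = 1 − e^(−t/τ) → t = −τ·ln(1 − f) = −0.207·ln(0.14) = 0.407 s.

0.41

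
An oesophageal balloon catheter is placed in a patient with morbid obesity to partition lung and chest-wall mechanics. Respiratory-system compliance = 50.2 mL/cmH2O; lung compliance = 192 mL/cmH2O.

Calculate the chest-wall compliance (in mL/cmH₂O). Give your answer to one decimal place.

68.0

1/Ccw = 1/Crs − 1/CL.
1/Ccw = 1/50.2 − 1/192 = 0.01471.
Ccw = 67.981 mL/cmH2O.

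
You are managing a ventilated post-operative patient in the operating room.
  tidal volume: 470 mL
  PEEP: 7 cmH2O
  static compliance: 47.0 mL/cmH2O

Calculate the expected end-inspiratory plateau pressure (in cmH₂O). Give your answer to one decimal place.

17.0

Pplat = PEEP + Vt / Cstat = 7 + 470 / 47.0 = 7 + 10.0 = 17.0 cmH2O.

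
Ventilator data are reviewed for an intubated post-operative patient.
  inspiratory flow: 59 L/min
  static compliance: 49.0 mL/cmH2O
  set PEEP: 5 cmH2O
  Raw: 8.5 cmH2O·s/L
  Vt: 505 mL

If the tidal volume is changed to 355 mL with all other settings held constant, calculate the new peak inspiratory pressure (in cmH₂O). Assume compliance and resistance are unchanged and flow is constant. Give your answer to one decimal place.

20.6

Flow: 59 L/min ÷ 60 = 0.9833 L/s.
PIP = Vt/C + R·V̇ + PEEP (constant-flow equation of motion).
Only the elastic term changes: ΔPIP = ΔVt / C = (355 − 505) / 49.0 = -3.061 cmH2O.
Original PIP = 505/49.0 + 8.5×0.9833 + 5 = 23.664 cmH2O; new PIP = 23.664 + (-3.061) = 20.603 cmH2O.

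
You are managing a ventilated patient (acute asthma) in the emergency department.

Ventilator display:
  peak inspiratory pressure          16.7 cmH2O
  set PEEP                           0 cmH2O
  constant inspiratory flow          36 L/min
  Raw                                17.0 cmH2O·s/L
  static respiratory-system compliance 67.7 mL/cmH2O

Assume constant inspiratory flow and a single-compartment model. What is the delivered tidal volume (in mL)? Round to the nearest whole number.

Flow: 36 L/min ÷ 60 = 0.6 L/s.
Equation of motion (constant flow): PIP = Vt/C + R·V̇ + PEEP.
Vt/C = PIP − R·V̇ − PEEP = 16.7 − 10.2 − 0 = 6.5 cmH2O.
Vt = C × 6.5 = 67.7 × 6.5 = 440.05 mL.

440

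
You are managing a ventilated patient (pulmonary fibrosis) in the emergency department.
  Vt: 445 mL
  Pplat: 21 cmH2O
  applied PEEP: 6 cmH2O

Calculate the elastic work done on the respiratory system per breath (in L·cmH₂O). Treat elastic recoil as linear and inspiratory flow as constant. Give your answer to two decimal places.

3.34

Elastic work ≈ ½ × (Pplat − PEEP) × Vt = 0.5 × (21 − 6) × 0.445 L = 0.5 × 15.0 × 0.445 = 3.338 L·cmH2O.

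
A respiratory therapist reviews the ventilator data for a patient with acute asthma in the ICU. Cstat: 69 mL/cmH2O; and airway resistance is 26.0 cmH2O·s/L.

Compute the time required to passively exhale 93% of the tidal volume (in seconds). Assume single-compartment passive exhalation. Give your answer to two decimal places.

4.77

τ = R × C = 26.0 × 69 mL/cmH2O = 26.0 × 0.069 L/cmH2O = 1.794 s.
Exhaled fraction f = 1 − e^(−t/τ) → t = −τ·ln(1 − f) = −1.794·ln(0.07) = 4.771 s.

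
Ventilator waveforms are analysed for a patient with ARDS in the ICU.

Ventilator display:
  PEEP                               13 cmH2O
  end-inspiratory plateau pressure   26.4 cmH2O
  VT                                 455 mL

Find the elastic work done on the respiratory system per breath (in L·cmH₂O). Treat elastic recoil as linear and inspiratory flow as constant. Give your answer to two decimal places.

3.05

Elastic work ≈ ½ × (Pplat − PEEP) × Vt = 0.5 × (26.4 − 13) × 0.455 L = 0.5 × 13.4 × 0.455 = 3.049 L·cmH2O.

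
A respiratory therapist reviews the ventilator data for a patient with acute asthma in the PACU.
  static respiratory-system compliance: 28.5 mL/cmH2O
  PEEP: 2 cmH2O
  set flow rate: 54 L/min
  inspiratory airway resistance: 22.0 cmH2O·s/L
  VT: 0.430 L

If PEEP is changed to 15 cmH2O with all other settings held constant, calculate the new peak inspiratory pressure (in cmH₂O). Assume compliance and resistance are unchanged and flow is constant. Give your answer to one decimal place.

49.9

Flow: 54 L/min ÷ 60 = 0.9 L/s.
PIP = Vt/C + R·V̇ + PEEP (constant-flow equation of motion).
Only the baseline term changes: ΔPIP = ΔPEEP = 15 − 2 = 13.0 cmH2O.
Original PIP = 430/28.5 + 22.0×0.9 + 2 = 36.888 cmH2O; new PIP = 36.888 + (13.0) = 49.888 cmH2O.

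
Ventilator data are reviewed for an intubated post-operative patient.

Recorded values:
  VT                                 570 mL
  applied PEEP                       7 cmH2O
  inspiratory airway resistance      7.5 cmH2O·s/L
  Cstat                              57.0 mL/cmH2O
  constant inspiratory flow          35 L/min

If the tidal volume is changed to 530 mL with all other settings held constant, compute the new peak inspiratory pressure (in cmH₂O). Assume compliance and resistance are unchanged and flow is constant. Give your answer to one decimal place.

20.7

Flow: 35 L/min ÷ 60 = 0.5833 L/s.
PIP = Vt/C + R·V̇ + PEEP (constant-flow equation of motion).
Only the elastic term changes: ΔPIP = ΔVt / C = (530 − 570) / 57.0 = -0.7018 cmH2O.
Original PIP = 570/57.0 + 7.5×0.5833 + 7 = 21.375 cmH2O; new PIP = 21.375 + (-0.7018) = 20.673 cmH2O.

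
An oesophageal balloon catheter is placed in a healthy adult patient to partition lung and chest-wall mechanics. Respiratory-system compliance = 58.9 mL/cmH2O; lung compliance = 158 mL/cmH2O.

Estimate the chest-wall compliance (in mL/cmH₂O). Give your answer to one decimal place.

93.9

1/Ccw = 1/Crs − 1/CL.
1/Ccw = 1/58.9 − 1/158 = 0.01065.
Ccw = 93.897 mL/cmH2O.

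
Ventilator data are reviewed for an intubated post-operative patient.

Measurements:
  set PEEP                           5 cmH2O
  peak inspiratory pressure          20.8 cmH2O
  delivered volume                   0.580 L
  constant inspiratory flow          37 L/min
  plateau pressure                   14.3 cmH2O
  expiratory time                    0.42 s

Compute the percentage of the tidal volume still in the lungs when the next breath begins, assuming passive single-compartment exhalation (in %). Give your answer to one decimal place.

Flow: 37 L/min ÷ 60 = 0.6167 L/s.
R = (PIP − Pplat)/V̇ = (20.8 − 14.3) / 0.6167 = 6.5/0.6167 = 10.54 cmH2O·s/L.
C = Vt/(Pplat − PEEP) = 580.0 / (14.3 − 5) = 580.0/9.3 = 62.366 mL/cmH2O.
τ = R × C = 10.54 × 0.06237 L/cmH2O = 0.6574 s.
Fraction remaining at end-expiration = e^(−Te/τ) = e^(−0.42/0.6574) = 0.5279 → 52.79%.

52.8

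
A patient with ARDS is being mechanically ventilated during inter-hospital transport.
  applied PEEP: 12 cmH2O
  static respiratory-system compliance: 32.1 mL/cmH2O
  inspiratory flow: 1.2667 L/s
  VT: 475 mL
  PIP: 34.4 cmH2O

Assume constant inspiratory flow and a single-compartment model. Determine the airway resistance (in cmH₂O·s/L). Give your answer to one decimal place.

6.0

Equation of motion (constant flow): PIP = Vt/C + R·V̇ + PEEP.
R·V̇ = PIP − Vt/C − PEEP = 34.4 − 475/32.1 − 12 = 34.4 − 14.798 − 12 = 7.602 cmH2O.
R = 7.602 / 1.2667 = 6.001 cmH2O·s/L.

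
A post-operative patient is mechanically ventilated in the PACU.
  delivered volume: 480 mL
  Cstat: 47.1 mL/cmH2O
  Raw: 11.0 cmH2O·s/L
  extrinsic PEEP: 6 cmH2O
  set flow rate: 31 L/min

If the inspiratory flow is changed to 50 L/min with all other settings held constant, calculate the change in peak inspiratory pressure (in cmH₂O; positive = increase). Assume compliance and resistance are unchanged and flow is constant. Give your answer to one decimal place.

3.5

Flow: 31 L/min ÷ 60 = 0.5167 L/s.
New flow: 50 L/min ÷ 60 = 0.8333 L/s.
PIP = Vt/C + R·V̇ + PEEP (constant-flow equation of motion).
Only the resistive term changes: ΔPIP = R × ΔV̇ = 11.0 × (0.8333 − 0.5167) = 11.0 × 0.3166 = 3.483 cmH2O.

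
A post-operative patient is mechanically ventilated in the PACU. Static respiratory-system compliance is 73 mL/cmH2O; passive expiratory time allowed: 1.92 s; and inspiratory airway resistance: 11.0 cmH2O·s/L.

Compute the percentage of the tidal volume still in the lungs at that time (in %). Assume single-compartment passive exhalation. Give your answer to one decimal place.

τ = R × C = 11.0 × 73 mL/cmH2O = 11.0 × 0.073 L/cmH2O = 0.803 s.
Passive exhalation: V(t)/V₀ = e^(−t/τ) = e^(−1.92/0.803) = 0.09154.
Fraction remaining = 0.09154 → 9.154%.

9.2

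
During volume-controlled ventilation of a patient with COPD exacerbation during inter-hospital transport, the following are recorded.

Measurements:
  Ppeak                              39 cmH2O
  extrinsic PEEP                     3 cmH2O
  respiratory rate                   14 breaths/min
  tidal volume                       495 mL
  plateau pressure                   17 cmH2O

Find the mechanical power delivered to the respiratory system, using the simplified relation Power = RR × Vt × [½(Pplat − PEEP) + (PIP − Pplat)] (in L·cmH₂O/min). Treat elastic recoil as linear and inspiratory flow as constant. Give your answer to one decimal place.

Per-breath work = Vt × [½(Pplat−PEEP) + (PIP−Pplat)] = 0.495 × [0.5×14.0 + 22.0] = 0.495 × 29.0 = 14.355 L·cmH2O.
Power = 14 × 14.355 = 200.97 L·cmH2O/min.

201.0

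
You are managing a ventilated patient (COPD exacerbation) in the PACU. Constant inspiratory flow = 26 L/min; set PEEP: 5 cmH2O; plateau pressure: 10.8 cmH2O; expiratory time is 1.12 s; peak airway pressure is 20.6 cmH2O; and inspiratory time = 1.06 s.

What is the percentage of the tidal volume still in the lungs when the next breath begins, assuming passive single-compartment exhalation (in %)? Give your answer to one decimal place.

53.5

Flow: 26 L/min ÷ 60 = 0.4333 L/s.
Vt = flow × Ti = 0.4333 L/s × 1.06 s × 1000 mL/L = 459.3 mL.
R = (PIP − Pplat)/V̇ = (20.6 − 10.8) / 0.4333 = 9.8/0.4333 = 22.617 cmH2O·s/L.
C = Vt/(Pplat − PEEP) = 459.3 / (10.8 − 5) = 459.3/5.8 = 79.19 mL/cmH2O.
τ = R × C = 22.617 × 0.07919 L/cmH2O = 1.791 s.
Fraction remaining at end-expiration = e^(−Te/τ) = e^(−1.12/1.791) = 0.5351 → 53.51%.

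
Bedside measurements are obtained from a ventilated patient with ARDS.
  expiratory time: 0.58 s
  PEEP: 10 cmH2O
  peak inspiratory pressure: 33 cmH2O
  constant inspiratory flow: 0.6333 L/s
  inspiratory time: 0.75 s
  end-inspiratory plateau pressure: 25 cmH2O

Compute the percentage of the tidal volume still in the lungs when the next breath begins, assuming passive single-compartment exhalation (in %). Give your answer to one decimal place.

Vt = flow × Ti = 0.6333 L/s × 0.75 s × 1000 mL/L = 474.98 mL.
R = (PIP − Pplat)/V̇ = (33 − 25) / 0.6333 = 8.0/0.6333 = 12.632 cmH2O·s/L.
C = Vt/(Pplat − PEEP) = 474.98 / (25 − 10) = 474.98/15.0 = 31.665 mL/cmH2O.
τ = R × C = 12.632 × 0.03167 L/cmH2O = 0.4001 s.
Fraction remaining at end-expiration = e^(−Te/τ) = e^(−0.58/0.4001) = 0.2347 → 23.47%.

23.5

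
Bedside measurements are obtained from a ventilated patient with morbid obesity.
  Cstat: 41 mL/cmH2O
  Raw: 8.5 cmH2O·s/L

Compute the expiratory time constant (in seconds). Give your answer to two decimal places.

τ = R × C = 8.5 × 41 mL/cmH2O = 8.5 × 0.041 L/cmH2O = 0.3485 s.

0.35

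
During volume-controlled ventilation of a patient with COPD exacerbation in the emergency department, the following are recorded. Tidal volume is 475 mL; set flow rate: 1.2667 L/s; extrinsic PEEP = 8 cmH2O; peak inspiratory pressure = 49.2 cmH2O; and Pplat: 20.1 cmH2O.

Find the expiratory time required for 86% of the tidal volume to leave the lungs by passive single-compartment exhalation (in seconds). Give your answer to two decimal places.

R = (PIP − Pplat)/V̇ = (49.2 − 20.1) / 1.2667 = 29.1/1.2667 = 22.973 cmH2O·s/L.
C = Vt/(Pplat − PEEP) = 475.0 / (20.1 − 8) = 475.0/12.1 = 39.256 mL/cmH2O.
τ = R × C = 22.973 × 0.03926 L/cmH2O = 0.9019 s.
t = −τ·ln(1 − 0.86) = −0.9019·ln(0.14) = 1.773 s.

1.77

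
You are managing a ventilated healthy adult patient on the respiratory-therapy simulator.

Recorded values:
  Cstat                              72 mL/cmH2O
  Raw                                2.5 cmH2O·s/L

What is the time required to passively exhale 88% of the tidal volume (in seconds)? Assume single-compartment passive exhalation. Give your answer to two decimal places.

τ = R × C = 2.5 × 72 mL/cmH2O = 2.5 × 0.072 L/cmH2O = 0.18 s.
Exhaled fraction f = 1 − e^(−t/τ) → t = −τ·ln(1 − f) = −0.18·ln(0.12) = 0.3816 s.

0.38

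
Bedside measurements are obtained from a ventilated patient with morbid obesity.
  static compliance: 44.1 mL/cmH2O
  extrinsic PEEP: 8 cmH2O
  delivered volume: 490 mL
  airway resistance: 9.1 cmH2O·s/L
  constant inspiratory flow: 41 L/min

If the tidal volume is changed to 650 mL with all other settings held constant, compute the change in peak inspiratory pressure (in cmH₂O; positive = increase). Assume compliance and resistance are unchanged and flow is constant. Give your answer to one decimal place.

3.6

PIP = Vt/C + R·V̇ + PEEP (constant-flow equation of motion).
Only the elastic term changes: ΔPIP = ΔVt / C = (650 − 490) / 44.1 = 3.628 cmH2O.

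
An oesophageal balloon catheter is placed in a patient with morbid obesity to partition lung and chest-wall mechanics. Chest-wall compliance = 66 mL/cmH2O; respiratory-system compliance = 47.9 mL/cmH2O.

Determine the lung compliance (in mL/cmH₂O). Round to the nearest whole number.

1/CL = 1/Crs − 1/Ccw.
1/CL = 1/47.9 − 1/66 = 0.005725.
CL = 174.67 mL/cmH2O.

175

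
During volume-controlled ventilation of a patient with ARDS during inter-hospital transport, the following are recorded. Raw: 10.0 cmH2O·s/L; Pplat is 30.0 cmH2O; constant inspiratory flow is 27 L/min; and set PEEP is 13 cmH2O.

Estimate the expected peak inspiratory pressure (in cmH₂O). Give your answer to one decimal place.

Flow: 27 L/min ÷ 60 = 0.45 L/s.
PIP = Pplat + Raw × flow = 30.0 + 10.0 × 0.45 = 30.0 + 4.5 = 34.5 cmH2O.

34.5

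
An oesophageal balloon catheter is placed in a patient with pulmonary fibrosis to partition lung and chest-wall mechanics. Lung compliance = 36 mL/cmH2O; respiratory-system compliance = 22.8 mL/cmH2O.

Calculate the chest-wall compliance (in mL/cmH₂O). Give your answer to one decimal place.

1/Ccw = 1/Crs − 1/CL.
1/Ccw = 1/22.8 − 1/36 = 0.01608.
Ccw = 62.189 mL/cmH2O.

62.2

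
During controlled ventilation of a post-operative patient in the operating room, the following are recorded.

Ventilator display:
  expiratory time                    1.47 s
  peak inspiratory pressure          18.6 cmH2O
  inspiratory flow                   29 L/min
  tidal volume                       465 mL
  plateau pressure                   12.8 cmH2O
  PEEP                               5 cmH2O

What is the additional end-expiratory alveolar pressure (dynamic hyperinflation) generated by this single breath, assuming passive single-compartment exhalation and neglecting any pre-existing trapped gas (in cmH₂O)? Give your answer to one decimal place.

1.0

Flow: 29 L/min ÷ 60 = 0.4833 L/s.
R = (PIP − Pplat)/V̇ = (18.6 − 12.8) / 0.4833 = 5.8/0.4833 = 12.001 cmH2O·s/L.
C = Vt/(Pplat − PEEP) = 465.0 / (12.8 − 5) = 465.0/7.8 = 59.615 mL/cmH2O.
τ = R × C = 12.001 × 0.05962 L/cmH2O = 0.7155 s.
Fraction remaining = e^(−Te/τ) = e^(−1.47/0.7155) = 0.1282; trapped volume = 465.0 × 0.1282 = 59.613 mL.
Additional alveolar pressure from trapping ≈ V_trapped / C = 59.613 / 59.615 = 1.0 cmH2O.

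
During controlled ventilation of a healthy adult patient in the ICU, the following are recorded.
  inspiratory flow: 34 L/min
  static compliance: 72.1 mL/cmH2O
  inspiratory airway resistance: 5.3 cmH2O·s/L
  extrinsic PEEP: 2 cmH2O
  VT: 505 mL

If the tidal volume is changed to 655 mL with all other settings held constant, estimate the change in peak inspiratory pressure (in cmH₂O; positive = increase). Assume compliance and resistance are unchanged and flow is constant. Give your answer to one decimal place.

2.1

PIP = Vt/C + R·V̇ + PEEP (constant-flow equation of motion).
Only the elastic term changes: ΔPIP = ΔVt / C = (655 − 505) / 72.1 = 2.08 cmH2O.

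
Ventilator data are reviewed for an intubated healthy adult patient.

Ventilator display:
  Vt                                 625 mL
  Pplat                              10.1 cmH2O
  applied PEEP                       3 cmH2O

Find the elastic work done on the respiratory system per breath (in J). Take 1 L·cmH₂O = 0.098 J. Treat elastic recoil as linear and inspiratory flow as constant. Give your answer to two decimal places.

0.22

Elastic work ≈ ½ × (Pplat − PEEP) × Vt = 0.5 × (10.1 − 3) × 0.625 L = 0.5 × 7.1 × 0.625 = 2.219 L·cmH2O.
× 0.098 J/(L·cmH2O) → 0.2175 J.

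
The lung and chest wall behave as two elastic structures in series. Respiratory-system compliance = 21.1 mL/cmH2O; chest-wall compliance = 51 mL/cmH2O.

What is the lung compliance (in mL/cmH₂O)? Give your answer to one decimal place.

1/CL = 1/Crs − 1/Ccw.
1/CL = 1/21.1 − 1/51 = 0.02779.
CL = 35.984 mL/cmH2O.

36.0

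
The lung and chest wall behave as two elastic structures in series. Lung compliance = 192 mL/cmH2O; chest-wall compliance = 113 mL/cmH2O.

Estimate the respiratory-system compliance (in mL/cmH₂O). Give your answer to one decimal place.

71.1

Lung and chest wall are elastances in series: 1/Crs = 1/CL + 1/Ccw.
1/Crs = 1/192 + 1/113 = 0.01406.
Crs = 71.124 mL/cmH2O.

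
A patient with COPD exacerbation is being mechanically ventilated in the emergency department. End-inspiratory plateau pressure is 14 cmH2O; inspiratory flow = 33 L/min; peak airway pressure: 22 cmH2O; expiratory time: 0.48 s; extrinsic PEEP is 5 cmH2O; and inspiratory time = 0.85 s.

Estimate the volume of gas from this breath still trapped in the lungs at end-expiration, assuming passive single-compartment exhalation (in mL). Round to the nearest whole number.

Flow: 33 L/min ÷ 60 = 0.55 L/s.
Vt = flow × Ti = 0.55 L/s × 0.85 s × 1000 mL/L = 467.5 mL.
R = (PIP − Pplat)/V̇ = (22 − 14) / 0.55 = 8.0/0.55 = 14.545 cmH2O·s/L.
C = Vt/(Pplat − PEEP) = 467.5 / (14 − 5) = 467.5/9.0 = 51.944 mL/cmH2O.
τ = R × C = 14.545 × 0.05194 L/cmH2O = 0.7555 s.
Fraction remaining = e^(−Te/τ) = e^(−0.48/0.7555) = 0.5298.
Trapped volume = 467.5 × 0.5298 = 247.68 mL.

248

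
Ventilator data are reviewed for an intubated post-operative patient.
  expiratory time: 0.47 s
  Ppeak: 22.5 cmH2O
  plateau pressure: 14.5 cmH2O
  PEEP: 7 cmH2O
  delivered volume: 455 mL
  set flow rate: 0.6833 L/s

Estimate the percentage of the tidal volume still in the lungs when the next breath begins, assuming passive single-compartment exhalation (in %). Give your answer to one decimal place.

51.6

R = (PIP − Pplat)/V̇ = (22.5 − 14.5) / 0.6833 = 8.0/0.6833 = 11.708 cmH2O·s/L.
C = Vt/(Pplat − PEEP) = 455.0 / (14.5 − 7) = 455.0/7.5 = 60.667 mL/cmH2O.
τ = R × C = 11.708 × 0.06067 L/cmH2O = 0.7103 s.
Fraction remaining at end-expiration = e^(−Te/τ) = e^(−0.47/0.7103) = 0.516 → 51.6%.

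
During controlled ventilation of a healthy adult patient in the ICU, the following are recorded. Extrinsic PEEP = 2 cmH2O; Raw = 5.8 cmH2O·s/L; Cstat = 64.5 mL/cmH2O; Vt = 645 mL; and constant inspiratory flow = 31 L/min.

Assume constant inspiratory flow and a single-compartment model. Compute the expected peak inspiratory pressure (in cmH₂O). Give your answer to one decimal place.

15.0

Flow: 31 L/min ÷ 60 = 0.5167 L/s.
Equation of motion (constant flow): PIP = Vt/C + R·V̇ + PEEP.
PIP = 645/64.5 + 5.8×0.5167 + 2 = 10.0 + 2.997 + 2 = 14.997 cmH2O.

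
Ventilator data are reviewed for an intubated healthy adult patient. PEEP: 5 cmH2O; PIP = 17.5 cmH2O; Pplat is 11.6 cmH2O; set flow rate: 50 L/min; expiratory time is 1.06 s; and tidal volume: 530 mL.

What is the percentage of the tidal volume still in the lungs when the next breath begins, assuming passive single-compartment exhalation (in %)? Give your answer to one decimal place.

Flow: 50 L/min ÷ 60 = 0.8333 L/s.
R = (PIP − Pplat)/V̇ = (17.5 − 11.6) / 0.8333 = 5.9/0.8333 = 7.08 cmH2O·s/L.
C = Vt/(Pplat − PEEP) = 530.0 / (11.6 − 5) = 530.0/6.6 = 80.303 mL/cmH2O.
τ = R × C = 7.08 × 0.0803 L/cmH2O = 0.5685 s.
Fraction remaining at end-expiration = e^(−Te/τ) = e^(−1.06/0.5685) = 0.155 → 15.5%.

15.5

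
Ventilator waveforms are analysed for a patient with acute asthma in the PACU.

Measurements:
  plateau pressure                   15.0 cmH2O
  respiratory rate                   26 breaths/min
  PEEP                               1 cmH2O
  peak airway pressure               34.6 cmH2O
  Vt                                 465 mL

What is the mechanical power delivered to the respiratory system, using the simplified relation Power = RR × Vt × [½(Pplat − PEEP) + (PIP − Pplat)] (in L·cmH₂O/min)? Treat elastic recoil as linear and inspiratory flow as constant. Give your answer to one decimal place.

Per-breath work = Vt × [½(Pplat−PEEP) + (PIP−Pplat)] = 0.465 × [0.5×14.0 + 19.6] = 0.465 × 26.6 = 12.369 L·cmH2O.
Power = 26 × 12.369 = 321.59 L·cmH2O/min.

321.6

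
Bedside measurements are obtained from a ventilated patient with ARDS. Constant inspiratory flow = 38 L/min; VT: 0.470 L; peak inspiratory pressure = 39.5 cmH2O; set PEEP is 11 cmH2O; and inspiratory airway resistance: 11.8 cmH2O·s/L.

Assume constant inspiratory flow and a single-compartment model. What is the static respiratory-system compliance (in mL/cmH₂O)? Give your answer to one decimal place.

Flow: 38 L/min ÷ 60 = 0.6333 L/s.
Equation of motion (constant flow): PIP = Vt/C + R·V̇ + PEEP.
Vt/C = PIP − R·V̇ − PEEP = 39.5 − 11.8×0.6333 − 11 = 39.5 − 7.473 − 11 = 21.027 cmH2O.
C = Vt / 21.027 = 470 / 21.027 = 22.352 mL/cmH2O.

22.4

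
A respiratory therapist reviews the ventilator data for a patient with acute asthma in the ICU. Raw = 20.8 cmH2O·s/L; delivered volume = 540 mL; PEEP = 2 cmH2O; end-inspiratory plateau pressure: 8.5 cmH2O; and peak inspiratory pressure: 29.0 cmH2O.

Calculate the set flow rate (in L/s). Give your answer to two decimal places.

flow = (PIP − Pplat) / Raw = 20.5 / 20.8 = 0.9856 L/s.

0.99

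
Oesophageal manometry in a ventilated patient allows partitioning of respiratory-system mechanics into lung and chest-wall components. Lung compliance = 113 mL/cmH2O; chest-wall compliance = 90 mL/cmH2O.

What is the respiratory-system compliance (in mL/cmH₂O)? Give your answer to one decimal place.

50.1

Lung and chest wall are elastances in series: 1/Crs = 1/CL + 1/Ccw.
1/Crs = 1/113 + 1/90 = 0.01996.
Crs = 50.1 mL/cmH2O.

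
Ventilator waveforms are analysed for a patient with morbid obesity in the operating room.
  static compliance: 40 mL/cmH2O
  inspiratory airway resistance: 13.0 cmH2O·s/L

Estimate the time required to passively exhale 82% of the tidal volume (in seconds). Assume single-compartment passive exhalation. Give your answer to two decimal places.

0.89

τ = R × C = 13.0 × 40 mL/cmH2O = 13.0 × 0.040 L/cmH2O = 0.52 s.
Exhaled fraction f = 1 − e^(−t/τ) → t = −τ·ln(1 − f) = −0.52·ln(0.18) = 0.8917 s.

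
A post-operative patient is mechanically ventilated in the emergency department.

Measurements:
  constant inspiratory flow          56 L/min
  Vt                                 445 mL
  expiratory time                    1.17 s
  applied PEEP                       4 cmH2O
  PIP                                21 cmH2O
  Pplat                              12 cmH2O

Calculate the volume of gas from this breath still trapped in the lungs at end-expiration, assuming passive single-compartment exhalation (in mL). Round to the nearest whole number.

Flow: 56 L/min ÷ 60 = 0.9333 L/s.
R = (PIP − Pplat)/V̇ = (21 − 12) / 0.9333 = 9.0/0.9333 = 9.643 cmH2O·s/L.
C = Vt/(Pplat − PEEP) = 445.0 / (12 − 4) = 445.0/8.0 = 55.625 mL/cmH2O.
τ = R × C = 9.643 × 0.05563 L/cmH2O = 0.5364 s.
Fraction remaining = e^(−Te/τ) = e^(−1.17/0.5364) = 0.1129.
Trapped volume = 445.0 × 0.1129 = 50.241 mL.

50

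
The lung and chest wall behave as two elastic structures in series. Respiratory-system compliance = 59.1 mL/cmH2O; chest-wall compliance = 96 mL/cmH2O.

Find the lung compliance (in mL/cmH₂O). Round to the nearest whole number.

154

1/CL = 1/Crs − 1/Ccw.
1/CL = 1/59.1 − 1/96 = 0.006504.
CL = 153.75 mL/cmH2O.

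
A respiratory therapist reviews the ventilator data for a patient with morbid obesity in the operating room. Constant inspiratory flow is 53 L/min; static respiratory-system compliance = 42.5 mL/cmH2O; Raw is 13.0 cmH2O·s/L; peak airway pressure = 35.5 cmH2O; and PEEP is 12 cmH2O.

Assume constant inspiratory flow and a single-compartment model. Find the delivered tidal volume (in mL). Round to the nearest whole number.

511

Flow: 53 L/min ÷ 60 = 0.8833 L/s.
Equation of motion (constant flow): PIP = Vt/C + R·V̇ + PEEP.
Vt/C = PIP − R·V̇ − PEEP = 35.5 − 11.483 − 12 = 12.017 cmH2O.
Vt = C × 12.017 = 42.5 × 12.017 = 510.72 mL.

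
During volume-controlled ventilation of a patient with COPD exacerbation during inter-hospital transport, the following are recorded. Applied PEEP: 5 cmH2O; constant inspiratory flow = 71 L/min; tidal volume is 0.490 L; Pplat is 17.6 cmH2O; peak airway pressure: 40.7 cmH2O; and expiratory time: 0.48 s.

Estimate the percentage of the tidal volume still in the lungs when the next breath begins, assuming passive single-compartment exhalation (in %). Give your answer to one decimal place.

Flow: 71 L/min ÷ 60 = 1.1833 L/s.
R = (PIP − Pplat)/V̇ = (40.7 − 17.6) / 1.1833 = 23.1/1.1833 = 19.522 cmH2O·s/L.
C = Vt/(Pplat − PEEP) = 490.0 / (17.6 − 5) = 490.0/12.6 = 38.889 mL/cmH2O.
τ = R × C = 19.522 × 0.03889 L/cmH2O = 0.7592 s.
Fraction remaining at end-expiration = e^(−Te/τ) = e^(−0.48/0.7592) = 0.5314 → 53.14%.

53.1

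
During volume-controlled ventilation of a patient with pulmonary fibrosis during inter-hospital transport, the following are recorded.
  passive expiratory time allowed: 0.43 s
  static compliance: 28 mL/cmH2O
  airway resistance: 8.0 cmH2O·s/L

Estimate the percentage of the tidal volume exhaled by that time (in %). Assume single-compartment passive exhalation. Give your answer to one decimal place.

τ = R × C = 8.0 × 28 mL/cmH2O = 8.0 × 0.028 L/cmH2O = 0.224 s.
Passive exhalation: V(t)/V₀ = e^(−t/τ) = e^(−0.43/0.224) = 0.1467.
Fraction exhaled = 1 − 0.1467 = 0.8533 → 85.33%.

85.3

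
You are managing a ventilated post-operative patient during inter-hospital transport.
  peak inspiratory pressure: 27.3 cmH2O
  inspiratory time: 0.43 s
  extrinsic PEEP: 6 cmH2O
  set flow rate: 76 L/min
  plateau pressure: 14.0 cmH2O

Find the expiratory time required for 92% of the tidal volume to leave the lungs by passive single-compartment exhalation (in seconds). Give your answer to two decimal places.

Flow: 76 L/min ÷ 60 = 1.2667 L/s.
Vt = flow × Ti = 1.2667 L/s × 0.43 s × 1000 mL/L = 544.68 mL.
R = (PIP − Pplat)/V̇ = (27.3 − 14.0) / 1.2667 = 13.3/1.2667 = 10.5 cmH2O·s/L.
C = Vt/(Pplat − PEEP) = 544.68 / (14.0 − 6) = 544.68/8.0 = 68.085 mL/cmH2O.
τ = R × C = 10.5 × 0.06809 L/cmH2O = 0.7149 s.
t = −τ·ln(1 − 0.92) = −0.7149·ln(0.08) = 1.806 s.

1.81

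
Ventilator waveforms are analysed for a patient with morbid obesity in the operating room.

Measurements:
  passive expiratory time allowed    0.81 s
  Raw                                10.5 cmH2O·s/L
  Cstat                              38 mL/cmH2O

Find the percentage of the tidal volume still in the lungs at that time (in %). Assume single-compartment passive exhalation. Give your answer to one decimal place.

τ = R × C = 10.5 × 38 mL/cmH2O = 10.5 × 0.038 L/cmH2O = 0.399 s.
Passive exhalation: V(t)/V₀ = e^(−t/τ) = e^(−0.81/0.399) = 0.1313.
Fraction remaining = 0.1313 → 13.13%.

13.1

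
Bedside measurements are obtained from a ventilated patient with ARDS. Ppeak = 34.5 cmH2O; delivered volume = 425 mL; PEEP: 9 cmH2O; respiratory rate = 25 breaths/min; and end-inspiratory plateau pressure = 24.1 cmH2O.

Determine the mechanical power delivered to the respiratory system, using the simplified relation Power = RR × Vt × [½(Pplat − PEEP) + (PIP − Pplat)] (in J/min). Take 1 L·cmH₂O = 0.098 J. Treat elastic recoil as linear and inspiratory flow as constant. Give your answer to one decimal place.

Per-breath work = Vt × [½(Pplat−PEEP) + (PIP−Pplat)] = 0.425 × [0.5×15.1 + 10.4] = 0.425 × 17.95 = 7.629 L·cmH2O.
Power = 25 × 7.629 = 190.73 L·cmH2O/min.
× 0.098 J/(L·cmH2O) → 18.692 J/min.

18.7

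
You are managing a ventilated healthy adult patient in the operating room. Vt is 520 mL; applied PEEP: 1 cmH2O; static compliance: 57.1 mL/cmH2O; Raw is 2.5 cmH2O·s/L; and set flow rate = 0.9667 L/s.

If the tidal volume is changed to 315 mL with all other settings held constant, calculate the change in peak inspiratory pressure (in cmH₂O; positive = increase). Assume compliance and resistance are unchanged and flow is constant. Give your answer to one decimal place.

PIP = Vt/C + R·V̇ + PEEP (constant-flow equation of motion).
Only the elastic term changes: ΔPIP = ΔVt / C = (315 − 520) / 57.1 = -3.59 cmH2O.

-3.6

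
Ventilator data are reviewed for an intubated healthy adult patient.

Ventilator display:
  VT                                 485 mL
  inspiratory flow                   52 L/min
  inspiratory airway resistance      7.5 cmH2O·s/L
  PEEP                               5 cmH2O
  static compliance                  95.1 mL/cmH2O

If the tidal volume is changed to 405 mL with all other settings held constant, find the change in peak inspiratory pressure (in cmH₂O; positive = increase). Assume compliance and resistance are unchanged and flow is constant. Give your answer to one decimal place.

PIP = Vt/C + R·V̇ + PEEP (constant-flow equation of motion).
Only the elastic term changes: ΔPIP = ΔVt / C = (405 − 485) / 95.1 = -0.8412 cmH2O.

-0.8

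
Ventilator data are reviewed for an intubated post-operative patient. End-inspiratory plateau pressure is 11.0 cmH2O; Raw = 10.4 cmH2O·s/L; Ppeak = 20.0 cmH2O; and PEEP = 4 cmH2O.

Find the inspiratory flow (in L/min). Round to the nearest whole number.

flow = (PIP − Pplat) / Raw = (20.0 − 11.0) / 10.4 = 0.8654 L/s × 60 = 51.924 L/min.

52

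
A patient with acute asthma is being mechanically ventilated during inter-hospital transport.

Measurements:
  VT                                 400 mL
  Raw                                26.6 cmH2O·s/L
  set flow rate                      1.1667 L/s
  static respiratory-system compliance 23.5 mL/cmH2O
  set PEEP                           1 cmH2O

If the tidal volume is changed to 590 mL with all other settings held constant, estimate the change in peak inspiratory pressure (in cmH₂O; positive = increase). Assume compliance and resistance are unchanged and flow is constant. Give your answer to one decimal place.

8.1

PIP = Vt/C + R·V̇ + PEEP (constant-flow equation of motion).
Only the elastic term changes: ΔPIP = ΔVt / C = (590 − 400) / 23.5 = 8.085 cmH2O.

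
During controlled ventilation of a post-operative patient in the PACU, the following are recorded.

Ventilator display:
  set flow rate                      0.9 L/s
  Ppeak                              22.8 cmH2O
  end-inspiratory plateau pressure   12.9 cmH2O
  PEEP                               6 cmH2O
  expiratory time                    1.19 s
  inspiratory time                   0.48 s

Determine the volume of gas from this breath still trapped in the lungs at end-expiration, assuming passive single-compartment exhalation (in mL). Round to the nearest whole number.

77

Vt = flow × Ti = 0.9 L/s × 0.48 s × 1000 mL/L = 432.0 mL.
R = (PIP − Pplat)/V̇ = (22.8 − 12.9) / 0.9 = 9.9/0.9 = 11.0 cmH2O·s/L.
C = Vt/(Pplat − PEEP) = 432.0 / (12.9 − 6) = 432.0/6.9 = 62.609 mL/cmH2O.
τ = R × C = 11.0 × 0.06261 L/cmH2O = 0.6887 s.
Fraction remaining = e^(−Te/τ) = e^(−1.19/0.6887) = 0.1777.
Trapped volume = 432.0 × 0.1777 = 76.766 mL.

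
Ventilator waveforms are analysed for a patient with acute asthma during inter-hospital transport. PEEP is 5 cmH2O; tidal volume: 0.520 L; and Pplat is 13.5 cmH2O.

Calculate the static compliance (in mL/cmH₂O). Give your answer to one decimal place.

61.2

Cstat = Vt / (Pplat − PEEP) = 520 / (13.5 − 5) = 520 / 8.5 = 61.176 mL/cmH2O.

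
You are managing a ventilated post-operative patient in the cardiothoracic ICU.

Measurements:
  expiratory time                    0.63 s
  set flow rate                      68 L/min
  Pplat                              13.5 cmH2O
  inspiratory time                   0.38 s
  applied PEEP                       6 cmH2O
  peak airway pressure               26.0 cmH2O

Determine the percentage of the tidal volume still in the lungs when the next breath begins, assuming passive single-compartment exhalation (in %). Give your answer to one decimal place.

37.0

Flow: 68 L/min ÷ 60 = 1.1333 L/s.
Vt = flow × Ti = 1.1333 L/s × 0.38 s × 1000 mL/L = 430.65 mL.
R = (PIP − Pplat)/V̇ = (26.0 − 13.5) / 1.1333 = 12.5/1.1333 = 11.03 cmH2O·s/L.
C = Vt/(Pplat − PEEP) = 430.65 / (13.5 − 6) = 430.65/7.5 = 57.42 mL/cmH2O.
τ = R × C = 11.03 × 0.05742 L/cmH2O = 0.6333 s.
Fraction remaining at end-expiration = e^(−Te/τ) = e^(−0.63/0.6333) = 0.3698 → 36.98%.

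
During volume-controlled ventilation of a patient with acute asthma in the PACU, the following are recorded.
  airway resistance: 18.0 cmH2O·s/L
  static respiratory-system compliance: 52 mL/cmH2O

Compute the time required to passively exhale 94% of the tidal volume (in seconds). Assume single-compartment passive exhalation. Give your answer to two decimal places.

2.63

τ = R × C = 18.0 × 52 mL/cmH2O = 18.0 × 0.052 L/cmH2O = 0.936 s.
Exhaled fraction f = 1 − e^(−t/τ) → t = −τ·ln(1 − f) = −0.936·ln(0.06) = 2.633 s.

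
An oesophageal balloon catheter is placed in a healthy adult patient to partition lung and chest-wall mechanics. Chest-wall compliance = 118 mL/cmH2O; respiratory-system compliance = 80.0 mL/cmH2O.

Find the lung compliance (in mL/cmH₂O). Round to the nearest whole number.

1/CL = 1/Crs − 1/Ccw.
1/CL = 1/80.0 − 1/118 = 0.004025.
CL = 248.45 mL/cmH2O.

248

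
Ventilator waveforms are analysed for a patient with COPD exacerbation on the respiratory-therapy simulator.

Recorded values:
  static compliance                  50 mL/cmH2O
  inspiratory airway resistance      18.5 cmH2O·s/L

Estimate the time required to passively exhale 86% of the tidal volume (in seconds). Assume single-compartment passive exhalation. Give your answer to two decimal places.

τ = R × C = 18.5 × 50 mL/cmH2O = 18.5 × 0.050 L/cmH2O = 0.925 s.
Exhaled fraction f = 1 − e^(−t/τ) → t = −τ·ln(1 − f) = −0.925·ln(0.14) = 1.819 s.

1.82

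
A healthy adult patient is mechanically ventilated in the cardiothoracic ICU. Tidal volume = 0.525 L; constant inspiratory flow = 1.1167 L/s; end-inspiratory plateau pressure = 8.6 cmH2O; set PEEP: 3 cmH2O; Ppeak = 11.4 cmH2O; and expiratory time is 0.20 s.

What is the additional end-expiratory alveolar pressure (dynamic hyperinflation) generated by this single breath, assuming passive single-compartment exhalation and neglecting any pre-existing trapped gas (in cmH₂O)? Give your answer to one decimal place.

R = (PIP − Pplat)/V̇ = (11.4 − 8.6) / 1.1167 = 2.8/1.1167 = 2.507 cmH2O·s/L.
C = Vt/(Pplat − PEEP) = 525.0 / (8.6 − 3) = 525.0/5.6 = 93.75 mL/cmH2O.
τ = R × C = 2.507 × 0.09375 L/cmH2O = 0.235 s.
Fraction remaining = e^(−Te/τ) = e^(−0.20/0.235) = 0.427; trapped volume = 525.0 × 0.427 = 224.18 mL.
Additional alveolar pressure from trapping ≈ V_trapped / C = 224.18 / 93.75 = 2.391 cmH2O.

2.4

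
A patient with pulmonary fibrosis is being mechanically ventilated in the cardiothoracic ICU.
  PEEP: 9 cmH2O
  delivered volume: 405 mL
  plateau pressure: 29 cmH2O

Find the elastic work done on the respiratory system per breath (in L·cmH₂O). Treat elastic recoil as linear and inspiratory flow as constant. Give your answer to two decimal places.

Elastic work ≈ ½ × (Pplat − PEEP) × Vt = 0.5 × (29 − 9) × 0.405 L = 0.5 × 20.0 × 0.405 = 4.05 L·cmH2O.

4.05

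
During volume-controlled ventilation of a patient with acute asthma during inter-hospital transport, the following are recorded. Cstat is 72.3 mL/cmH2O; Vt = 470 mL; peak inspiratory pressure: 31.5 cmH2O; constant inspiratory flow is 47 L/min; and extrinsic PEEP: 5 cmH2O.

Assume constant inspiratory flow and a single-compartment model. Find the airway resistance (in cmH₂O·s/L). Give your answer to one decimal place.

25.5

Flow: 47 L/min ÷ 60 = 0.7833 L/s.
Equation of motion (constant flow): PIP = Vt/C + R·V̇ + PEEP.
R·V̇ = PIP − Vt/C − PEEP = 31.5 − 470/72.3 − 5 = 31.5 − 6.501 − 5 = 19.999 cmH2O.
R = 19.999 / 0.7833 = 25.532 cmH2O·s/L.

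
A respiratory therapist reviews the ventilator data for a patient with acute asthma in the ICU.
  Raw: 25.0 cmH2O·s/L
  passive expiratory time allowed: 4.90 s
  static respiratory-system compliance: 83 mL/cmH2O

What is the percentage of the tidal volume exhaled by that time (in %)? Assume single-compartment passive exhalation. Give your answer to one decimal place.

90.6

τ = R × C = 25.0 × 83 mL/cmH2O = 25.0 × 0.083 L/cmH2O = 2.075 s.
Passive exhalation: V(t)/V₀ = e^(−t/τ) = e^(−4.90/2.075) = 0.09428.
Fraction exhaled = 1 − 0.09428 = 0.9057 → 90.57%.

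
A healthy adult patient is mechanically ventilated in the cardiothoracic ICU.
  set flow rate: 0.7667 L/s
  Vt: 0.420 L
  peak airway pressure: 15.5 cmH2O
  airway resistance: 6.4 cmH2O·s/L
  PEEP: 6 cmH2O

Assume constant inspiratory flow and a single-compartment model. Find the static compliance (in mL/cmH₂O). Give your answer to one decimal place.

Equation of motion (constant flow): PIP = Vt/C + R·V̇ + PEEP.
Vt/C = PIP − R·V̇ − PEEP = 15.5 − 6.4×0.7667 − 6 = 15.5 − 4.907 − 6 = 4.593 cmH2O.
C = Vt / 4.593 = 420 / 4.593 = 91.444 mL/cmH2O.

91.4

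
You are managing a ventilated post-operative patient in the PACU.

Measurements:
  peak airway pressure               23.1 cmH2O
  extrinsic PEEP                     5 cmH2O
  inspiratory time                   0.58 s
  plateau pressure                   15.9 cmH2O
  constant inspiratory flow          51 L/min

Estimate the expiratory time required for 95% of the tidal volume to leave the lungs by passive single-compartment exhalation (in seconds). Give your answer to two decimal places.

1.15

Flow: 51 L/min ÷ 60 = 0.85 L/s.
Vt = flow × Ti = 0.85 L/s × 0.58 s × 1000 mL/L = 493.0 mL.
R = (PIP − Pplat)/V̇ = (23.1 − 15.9) / 0.85 = 7.2/0.85 = 8.471 cmH2O·s/L.
C = Vt/(Pplat − PEEP) = 493.0 / (15.9 − 5) = 493.0/10.9 = 45.229 mL/cmH2O.
τ = R × C = 8.471 × 0.04523 L/cmH2O = 0.3831 s.
t = −τ·ln(1 − 0.95) = −0.3831·ln(0.05) = 1.148 s.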